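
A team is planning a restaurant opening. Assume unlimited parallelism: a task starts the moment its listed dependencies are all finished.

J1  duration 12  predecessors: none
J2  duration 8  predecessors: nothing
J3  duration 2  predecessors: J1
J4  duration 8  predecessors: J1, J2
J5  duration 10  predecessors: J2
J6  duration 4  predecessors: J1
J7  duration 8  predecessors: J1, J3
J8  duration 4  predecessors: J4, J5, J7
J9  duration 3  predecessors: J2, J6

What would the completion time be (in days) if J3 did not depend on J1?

24

With the dependency in place, J1→J3→J7→J8 = 12+2+8+4 = 26 sets the finish at 26 days.
Without J1→J3, J3's earliest start moves from 12 to 0.
The longest chain is now J1→J4→J8 = 12+8+4 = 24, so the project takes 24 days.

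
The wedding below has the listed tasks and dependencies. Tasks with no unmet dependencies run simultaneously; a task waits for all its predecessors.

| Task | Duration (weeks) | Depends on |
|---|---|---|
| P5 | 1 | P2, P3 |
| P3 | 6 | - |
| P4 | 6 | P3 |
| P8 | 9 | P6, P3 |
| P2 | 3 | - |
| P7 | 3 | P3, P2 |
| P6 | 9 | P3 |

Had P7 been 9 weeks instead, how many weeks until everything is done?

Actual critical path: P3→P6→P8 = 6+9+9 = 24 ⇒ 24 weeks.
The longest path through P7 is only 9 weeks, so P7 has float 15.
That remains the longest chain; total 24 weeks.

24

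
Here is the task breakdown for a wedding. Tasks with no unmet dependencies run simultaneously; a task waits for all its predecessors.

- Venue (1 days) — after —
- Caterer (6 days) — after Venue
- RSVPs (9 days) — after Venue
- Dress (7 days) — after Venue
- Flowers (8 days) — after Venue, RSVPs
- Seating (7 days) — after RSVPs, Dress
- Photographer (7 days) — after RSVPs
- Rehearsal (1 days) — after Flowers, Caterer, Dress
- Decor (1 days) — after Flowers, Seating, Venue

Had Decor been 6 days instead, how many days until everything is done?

Baseline: Venue→RSVPs→Flowers→Decor = 1+9+8+1 = 19 → 19 days.
Since Decor is critical, the +5 change carries straight to that chain (now 24 days).
No other chain overtakes it, so the finish is 24 days.

24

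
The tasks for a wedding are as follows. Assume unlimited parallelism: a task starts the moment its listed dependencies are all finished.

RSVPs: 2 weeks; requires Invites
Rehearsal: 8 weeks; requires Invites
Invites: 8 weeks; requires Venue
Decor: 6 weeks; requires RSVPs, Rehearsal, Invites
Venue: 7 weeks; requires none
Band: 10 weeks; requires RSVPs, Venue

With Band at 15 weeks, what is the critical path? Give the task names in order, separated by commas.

As given, the longest chain is Venue→Invites→Rehearsal→Decor = 7+8+8+6 = 29, so the finish is 29 weeks.
Band is off the critical path — its longest chain is 27 weeks, giving 2 of slack.
Now Venue→Invites→RSVPs→Band = 7+8+2+15 = 32 is longest, so the finish becomes 32 weeks.

Venue, Invites, RSVPs, Band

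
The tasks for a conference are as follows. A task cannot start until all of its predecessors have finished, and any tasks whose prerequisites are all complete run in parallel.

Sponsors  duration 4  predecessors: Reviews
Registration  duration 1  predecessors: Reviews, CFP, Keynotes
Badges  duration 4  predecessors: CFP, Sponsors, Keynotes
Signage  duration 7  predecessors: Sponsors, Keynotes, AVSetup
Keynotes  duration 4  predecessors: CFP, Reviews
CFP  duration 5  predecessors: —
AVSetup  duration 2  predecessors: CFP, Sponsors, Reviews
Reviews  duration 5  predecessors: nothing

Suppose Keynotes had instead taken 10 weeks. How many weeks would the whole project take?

22

As given, the longest chain is Reviews→Sponsors→AVSetup→Signage = 5+4+2+7 = 18, so the finish is 18 weeks.
Keynotes has 2 weeks of float (longest path through it is 16).
Now CFP→Keynotes→Signage = 5+10+7 = 22 is longest, so the finish becomes 22 weeks.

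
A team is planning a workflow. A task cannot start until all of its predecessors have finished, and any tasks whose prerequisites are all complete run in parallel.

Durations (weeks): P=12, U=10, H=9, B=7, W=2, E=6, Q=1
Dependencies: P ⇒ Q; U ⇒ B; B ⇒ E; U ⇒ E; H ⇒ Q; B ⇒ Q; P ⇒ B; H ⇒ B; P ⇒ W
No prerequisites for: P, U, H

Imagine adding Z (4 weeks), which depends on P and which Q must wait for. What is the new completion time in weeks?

25

Originally the schedule takes 25 weeks.
With Z inserted, Q now waits for max(B, P, H, Z).
New critical path: P→B→E = 12+7+6 = 25 ⇒ 25 weeks.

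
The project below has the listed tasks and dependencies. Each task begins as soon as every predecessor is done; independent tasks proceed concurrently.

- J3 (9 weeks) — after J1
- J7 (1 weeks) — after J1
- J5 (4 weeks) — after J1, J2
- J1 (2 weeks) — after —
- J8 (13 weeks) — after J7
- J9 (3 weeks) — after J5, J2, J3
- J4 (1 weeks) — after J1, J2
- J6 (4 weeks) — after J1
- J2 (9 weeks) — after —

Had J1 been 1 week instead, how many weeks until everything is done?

16

Baseline: J1→J7→J8 = 2+1+13 = 16 → 16 weeks.
Since J1 is critical, the -1 change carries straight to that chain (now 15 weeks).
New critical path: J2→J5→J9 = 9+4+3 = 16 ⇒ 16 weeks.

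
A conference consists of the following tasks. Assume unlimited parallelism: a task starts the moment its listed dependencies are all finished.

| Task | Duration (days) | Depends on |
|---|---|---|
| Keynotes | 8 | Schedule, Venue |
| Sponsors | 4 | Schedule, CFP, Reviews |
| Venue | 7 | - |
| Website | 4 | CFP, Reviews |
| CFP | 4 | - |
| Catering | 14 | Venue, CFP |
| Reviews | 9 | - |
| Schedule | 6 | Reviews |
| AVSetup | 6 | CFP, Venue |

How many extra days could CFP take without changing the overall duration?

The longest chain is Reviews→Schedule→Keynotes = 9+6+8 = 23; overall finish 23 days.
CFP finishes as early as 4 and must finish by 9.
Slack of CFP = 5 − 0 = 5 days.

5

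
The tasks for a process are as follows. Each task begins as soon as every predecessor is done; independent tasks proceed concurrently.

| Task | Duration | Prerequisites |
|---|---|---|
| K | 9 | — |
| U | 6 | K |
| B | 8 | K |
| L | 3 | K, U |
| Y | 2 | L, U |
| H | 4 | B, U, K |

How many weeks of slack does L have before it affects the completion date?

The longest chain is K→B→H = 9+8+4 = 21; overall finish 21 weeks.
Longest path through L: 20 weeks (earliest finish 18, latest finish 19).
Slack of L = 16 − 15 = 1 week.

1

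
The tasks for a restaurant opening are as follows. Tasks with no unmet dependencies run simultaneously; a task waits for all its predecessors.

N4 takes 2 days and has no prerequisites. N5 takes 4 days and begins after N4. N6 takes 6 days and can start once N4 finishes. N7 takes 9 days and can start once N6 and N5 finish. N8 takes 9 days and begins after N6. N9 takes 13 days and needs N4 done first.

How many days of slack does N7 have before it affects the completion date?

Critical path: N4→N6→N7 = 2+6+9 = 17, so the finish is 17 days.
The longest chain containing N7 totals 17 days.
So N7 can slip 17 − 17 = 0 days.

0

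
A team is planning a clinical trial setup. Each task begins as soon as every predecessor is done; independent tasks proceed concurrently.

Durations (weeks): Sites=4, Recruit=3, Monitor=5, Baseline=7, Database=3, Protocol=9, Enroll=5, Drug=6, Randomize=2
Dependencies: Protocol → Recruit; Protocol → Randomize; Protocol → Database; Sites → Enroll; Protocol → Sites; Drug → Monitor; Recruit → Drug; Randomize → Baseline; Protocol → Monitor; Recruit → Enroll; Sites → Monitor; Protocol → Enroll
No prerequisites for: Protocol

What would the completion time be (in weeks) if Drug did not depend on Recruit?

18

Before: longest chain Protocol→Recruit→Drug→Monitor = 9+3+6+5 = 23, finish 23.
Without Recruit→Drug, Drug's earliest start moves from 12 to 0.
After: Protocol→Sites→Enroll = 9+4+5 = 18 → 18 weeks.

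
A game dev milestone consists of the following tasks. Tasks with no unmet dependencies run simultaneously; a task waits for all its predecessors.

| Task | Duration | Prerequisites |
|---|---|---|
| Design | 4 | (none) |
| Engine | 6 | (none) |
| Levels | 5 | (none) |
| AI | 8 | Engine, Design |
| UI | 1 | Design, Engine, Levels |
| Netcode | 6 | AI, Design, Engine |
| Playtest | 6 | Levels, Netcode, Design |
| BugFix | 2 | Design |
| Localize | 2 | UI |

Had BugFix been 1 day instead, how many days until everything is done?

Actual critical path: Engine→AI→Netcode→Playtest = 6+8+6+6 = 26 ⇒ 26 days.
BugFix is off the critical path — its longest chain is 6 days, giving 20 of slack.
No other chain overtakes it, so the finish is 26 days.

26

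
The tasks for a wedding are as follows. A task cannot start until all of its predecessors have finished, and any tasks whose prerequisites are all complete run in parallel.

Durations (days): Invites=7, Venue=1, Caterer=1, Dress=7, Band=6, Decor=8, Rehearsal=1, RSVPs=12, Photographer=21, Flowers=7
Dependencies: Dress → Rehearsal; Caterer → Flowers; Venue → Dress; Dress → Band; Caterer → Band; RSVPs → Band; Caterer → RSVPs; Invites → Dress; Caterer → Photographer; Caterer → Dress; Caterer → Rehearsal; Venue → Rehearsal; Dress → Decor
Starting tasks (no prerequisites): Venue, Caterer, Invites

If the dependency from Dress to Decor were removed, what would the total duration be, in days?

22

Original critical path: Caterer→Photographer = 1+21 = 22 ⇒ 22 days.
Without Dress→Decor, Decor's earliest start moves from 14 to 0.
The longest chain is now Caterer→Photographer = 1+21 = 22, so the plan takes 22 days.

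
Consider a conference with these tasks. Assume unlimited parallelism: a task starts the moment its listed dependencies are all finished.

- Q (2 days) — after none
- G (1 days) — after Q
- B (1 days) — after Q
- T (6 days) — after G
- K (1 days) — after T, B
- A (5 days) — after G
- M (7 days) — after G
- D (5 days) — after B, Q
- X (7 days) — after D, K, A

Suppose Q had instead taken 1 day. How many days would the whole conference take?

16

The binding path is Q→G→T→K→X = 2+1+6+1+7 = 17; finish at 17 days.
Q is on the critical path; changing it to 1 makes that path 16 days.
That remains the longest chain; total 16 days.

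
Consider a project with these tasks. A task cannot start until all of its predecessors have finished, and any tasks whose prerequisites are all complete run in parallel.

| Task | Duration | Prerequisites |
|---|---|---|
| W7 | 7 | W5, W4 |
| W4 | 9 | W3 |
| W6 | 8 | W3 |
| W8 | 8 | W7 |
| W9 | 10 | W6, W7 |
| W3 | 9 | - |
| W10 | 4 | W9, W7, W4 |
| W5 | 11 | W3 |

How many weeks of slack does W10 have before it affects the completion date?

W3→W5→W7→W9→W10 = 9+11+7+10+4 = 41 sets the makespan at 41 weeks.
The longest chain containing W10 totals 41 weeks.
Slack of W10 = 37 − 37 = 0 weeks.

0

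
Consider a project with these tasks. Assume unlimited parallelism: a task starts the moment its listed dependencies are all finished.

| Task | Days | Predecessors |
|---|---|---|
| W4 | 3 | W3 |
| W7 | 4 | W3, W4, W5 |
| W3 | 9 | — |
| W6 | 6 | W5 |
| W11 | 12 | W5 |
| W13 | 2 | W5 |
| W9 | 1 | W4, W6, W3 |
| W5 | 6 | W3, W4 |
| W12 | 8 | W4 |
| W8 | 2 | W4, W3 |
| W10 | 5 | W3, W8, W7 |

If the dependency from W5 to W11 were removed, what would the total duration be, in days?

Before: longest chain W3→W4→W5→W11 = 9+3+6+12 = 30, finish 30.
Without W5→W11, W11's earliest start moves from 18 to 0.
After: W3→W4→W5→W7→W10 = 9+3+6+4+5 = 27 → 27 days.

27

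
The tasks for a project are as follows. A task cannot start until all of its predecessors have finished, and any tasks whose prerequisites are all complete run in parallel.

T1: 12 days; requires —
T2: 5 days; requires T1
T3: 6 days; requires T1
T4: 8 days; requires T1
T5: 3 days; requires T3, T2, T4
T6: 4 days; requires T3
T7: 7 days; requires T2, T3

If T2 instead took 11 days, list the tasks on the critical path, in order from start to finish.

T1, T2, T7

Critical path before the change: T1→T3→T7 = 12+6+7 = 25 giving 25 days.
T2 has 1 day of float (longest path through it is 24).
New critical path: T1→T2→T7 = 12+11+7 = 30 ⇒ 30 days.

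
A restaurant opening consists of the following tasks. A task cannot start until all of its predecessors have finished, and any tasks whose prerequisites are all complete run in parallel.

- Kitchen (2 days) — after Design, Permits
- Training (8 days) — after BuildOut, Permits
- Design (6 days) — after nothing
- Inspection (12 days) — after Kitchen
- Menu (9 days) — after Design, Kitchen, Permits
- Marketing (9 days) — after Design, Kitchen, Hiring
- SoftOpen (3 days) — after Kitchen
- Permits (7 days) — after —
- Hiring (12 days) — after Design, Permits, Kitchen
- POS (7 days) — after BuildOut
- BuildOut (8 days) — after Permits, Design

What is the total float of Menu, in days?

Permits→Kitchen→Hiring→Marketing = 7+2+12+9 = 30 sets the makespan at 30 days.
The longest chain containing Menu totals 18 days.
Slack of Menu = 21 − 9 = 12 days.

12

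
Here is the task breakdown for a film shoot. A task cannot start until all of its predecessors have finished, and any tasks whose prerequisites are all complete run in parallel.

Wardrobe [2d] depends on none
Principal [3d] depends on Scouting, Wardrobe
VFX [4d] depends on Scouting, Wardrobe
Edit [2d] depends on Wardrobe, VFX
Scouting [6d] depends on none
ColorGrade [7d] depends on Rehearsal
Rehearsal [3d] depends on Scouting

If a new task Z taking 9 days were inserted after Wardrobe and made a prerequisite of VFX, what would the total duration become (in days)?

17

Originally the film shoot takes 16 days.
With Z inserted, VFX now waits for max(Scouting, Wardrobe, Z).
New critical path: Wardrobe→Z→VFX→Edit = 2+9+4+2 = 17 ⇒ 17 days.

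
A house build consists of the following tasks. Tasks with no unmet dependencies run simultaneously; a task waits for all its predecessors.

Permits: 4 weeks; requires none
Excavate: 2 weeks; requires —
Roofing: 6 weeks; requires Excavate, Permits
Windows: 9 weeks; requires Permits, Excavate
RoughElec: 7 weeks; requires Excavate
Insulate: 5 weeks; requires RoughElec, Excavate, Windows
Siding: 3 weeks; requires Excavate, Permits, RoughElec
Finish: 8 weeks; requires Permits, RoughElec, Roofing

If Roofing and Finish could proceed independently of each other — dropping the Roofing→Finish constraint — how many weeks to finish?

With the dependency in place, Permits→Roofing→Finish = 4+6+8 = 18 sets the finish at 18 weeks.
Without Roofing→Finish, Finish's earliest start moves from 10 to 9.
The longest chain is now Permits→Windows→Insulate = 4+9+5 = 18, so the project takes 18 weeks.

18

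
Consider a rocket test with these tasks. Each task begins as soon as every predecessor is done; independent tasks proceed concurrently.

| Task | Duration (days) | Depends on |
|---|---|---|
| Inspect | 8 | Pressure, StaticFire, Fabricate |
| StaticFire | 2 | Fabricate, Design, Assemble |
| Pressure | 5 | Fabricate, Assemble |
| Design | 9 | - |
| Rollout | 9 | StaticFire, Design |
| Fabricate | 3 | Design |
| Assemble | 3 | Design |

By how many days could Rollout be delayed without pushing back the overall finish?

2

The longest chain is Design→Fabricate→Pressure→Inspect = 9+3+5+8 = 25; overall finish 25 days.
The longest chain containing Rollout totals 23 days.
Slack of Rollout = 16 − 14 = 2 days.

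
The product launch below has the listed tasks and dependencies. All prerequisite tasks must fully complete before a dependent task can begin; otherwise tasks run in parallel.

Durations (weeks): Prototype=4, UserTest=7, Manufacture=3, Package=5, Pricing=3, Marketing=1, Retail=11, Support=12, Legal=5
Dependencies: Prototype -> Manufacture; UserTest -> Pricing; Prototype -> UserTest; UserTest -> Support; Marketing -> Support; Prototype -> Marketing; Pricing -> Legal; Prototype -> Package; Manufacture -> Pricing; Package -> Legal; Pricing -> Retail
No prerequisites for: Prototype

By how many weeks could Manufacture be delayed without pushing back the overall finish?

4

Prototype→UserTest→Pricing→Retail = 4+7+3+11 = 25 sets the makespan at 25 weeks.
Manufacture finishes as early as 7 and must finish by 11.
So Manufacture can slip 11 − 7 = 4 weeks.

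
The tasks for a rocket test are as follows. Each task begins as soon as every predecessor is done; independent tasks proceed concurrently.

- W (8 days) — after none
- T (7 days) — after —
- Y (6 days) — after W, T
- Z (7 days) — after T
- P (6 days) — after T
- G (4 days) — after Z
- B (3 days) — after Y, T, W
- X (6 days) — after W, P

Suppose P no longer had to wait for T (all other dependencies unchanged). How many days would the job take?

18

Before: longest chain T→P→X = 7+6+6 = 19, finish 19.
Without T→P, P's earliest start moves from 7 to 0.
The longest chain is now T→Z→G = 7+7+4 = 18, so the job takes 18 days.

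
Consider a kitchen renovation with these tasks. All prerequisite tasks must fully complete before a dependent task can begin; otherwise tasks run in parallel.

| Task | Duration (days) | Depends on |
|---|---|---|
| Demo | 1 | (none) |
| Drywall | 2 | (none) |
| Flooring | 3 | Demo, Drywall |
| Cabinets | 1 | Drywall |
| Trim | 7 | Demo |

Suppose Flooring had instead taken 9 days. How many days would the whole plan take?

Critical path before the change: Demo→Trim = 1+7 = 8 giving 8 days.
Flooring has 3 days of float (longest path through it is 5).
New critical path: Drywall→Flooring = 2+9 = 11 ⇒ 11 days.

11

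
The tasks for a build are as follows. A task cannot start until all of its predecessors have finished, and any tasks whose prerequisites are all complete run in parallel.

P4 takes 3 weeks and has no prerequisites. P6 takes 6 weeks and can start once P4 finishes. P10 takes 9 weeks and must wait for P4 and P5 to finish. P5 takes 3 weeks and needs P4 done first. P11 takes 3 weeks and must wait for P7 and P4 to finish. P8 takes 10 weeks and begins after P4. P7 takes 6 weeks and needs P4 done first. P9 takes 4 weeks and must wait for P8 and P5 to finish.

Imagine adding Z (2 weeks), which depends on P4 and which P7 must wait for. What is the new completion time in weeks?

17

Originally the schedule takes 17 weeks.
With Z inserted, P7 now waits for max(P4, Z).
New critical path: P4→P8→P9 = 3+10+4 = 17 ⇒ 17 weeks.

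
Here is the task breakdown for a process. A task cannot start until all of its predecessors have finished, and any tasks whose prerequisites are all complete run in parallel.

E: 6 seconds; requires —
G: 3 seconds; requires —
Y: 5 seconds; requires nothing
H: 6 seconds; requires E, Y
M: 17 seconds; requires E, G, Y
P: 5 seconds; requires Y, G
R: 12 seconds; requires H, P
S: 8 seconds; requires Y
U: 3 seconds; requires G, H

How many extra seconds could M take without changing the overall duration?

1

E→H→R = 6+6+12 = 24 sets the makespan at 24 seconds.
Longest path through M: 23 seconds (earliest finish 23, latest finish 24).
Float = 24 − 23 = 1.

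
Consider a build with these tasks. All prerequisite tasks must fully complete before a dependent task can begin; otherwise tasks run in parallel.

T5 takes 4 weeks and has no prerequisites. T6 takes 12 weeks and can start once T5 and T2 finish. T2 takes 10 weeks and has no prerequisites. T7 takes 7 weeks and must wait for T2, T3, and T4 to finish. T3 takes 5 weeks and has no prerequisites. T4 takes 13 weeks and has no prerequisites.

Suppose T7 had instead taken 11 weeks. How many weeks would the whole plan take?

Critical path before the change: T2→T6 = 10+12 = 22 giving 22 weeks.
The longest path through T7 is only 20 weeks, so T7 has float 2.
New critical path: T4→T7 = 13+11 = 24 ⇒ 24 weeks.

24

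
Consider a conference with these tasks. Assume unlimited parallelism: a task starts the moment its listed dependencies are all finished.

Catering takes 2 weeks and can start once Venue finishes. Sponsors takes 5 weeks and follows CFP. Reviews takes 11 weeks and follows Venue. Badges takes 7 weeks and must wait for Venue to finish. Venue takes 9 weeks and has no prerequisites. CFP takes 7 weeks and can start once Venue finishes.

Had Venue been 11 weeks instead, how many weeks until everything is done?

23

The binding path is Venue→CFP→Sponsors = 9+7+5 = 21; finish at 21 weeks.
Venue is on the critical path; changing it to 11 makes that path 23 weeks.
That remains the longest chain; total 23 weeks.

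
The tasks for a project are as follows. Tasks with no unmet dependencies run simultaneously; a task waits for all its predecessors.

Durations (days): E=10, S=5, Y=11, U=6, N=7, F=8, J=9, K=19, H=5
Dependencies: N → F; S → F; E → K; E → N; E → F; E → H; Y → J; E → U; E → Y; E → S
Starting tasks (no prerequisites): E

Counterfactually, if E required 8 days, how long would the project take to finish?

28

Baseline: E→Y→J = 10+11+9 = 30 → 30 days.
E is on the critical path; changing it to 8 makes that path 28 days.
The critical path is still E→Y→J; finish is now 28 days.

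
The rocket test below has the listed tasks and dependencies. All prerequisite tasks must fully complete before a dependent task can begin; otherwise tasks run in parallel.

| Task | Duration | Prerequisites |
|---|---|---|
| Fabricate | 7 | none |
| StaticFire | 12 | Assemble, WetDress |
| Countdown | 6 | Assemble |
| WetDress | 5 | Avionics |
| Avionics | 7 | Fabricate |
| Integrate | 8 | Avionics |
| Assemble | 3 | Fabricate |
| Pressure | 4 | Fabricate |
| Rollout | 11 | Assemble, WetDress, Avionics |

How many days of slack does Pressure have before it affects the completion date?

20

The longest chain is Fabricate→Avionics→WetDress→StaticFire = 7+7+5+12 = 31; overall finish 31 days.
Pressure finishes as early as 11 and must finish by 31.
So Pressure can slip 31 − 11 = 20 days.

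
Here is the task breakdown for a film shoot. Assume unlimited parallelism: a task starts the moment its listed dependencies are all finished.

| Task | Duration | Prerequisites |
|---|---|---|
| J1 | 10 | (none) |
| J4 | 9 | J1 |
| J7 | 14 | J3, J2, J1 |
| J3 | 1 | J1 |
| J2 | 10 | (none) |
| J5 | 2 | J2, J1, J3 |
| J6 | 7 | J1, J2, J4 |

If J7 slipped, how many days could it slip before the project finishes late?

Critical path: J1→J4→J6 = 10+9+7 = 26, so the finish is 26 days.
J7 finishes as early as 25 and must finish by 26.
Float = 26 − 25 = 1.

1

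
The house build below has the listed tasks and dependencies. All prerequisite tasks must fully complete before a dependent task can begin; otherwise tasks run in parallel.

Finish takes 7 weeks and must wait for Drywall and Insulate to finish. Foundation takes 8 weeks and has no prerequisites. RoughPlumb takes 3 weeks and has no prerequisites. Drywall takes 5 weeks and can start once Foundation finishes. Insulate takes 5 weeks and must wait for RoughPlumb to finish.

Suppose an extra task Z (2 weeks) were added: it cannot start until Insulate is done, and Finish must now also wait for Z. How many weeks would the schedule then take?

20

Originally the schedule takes 20 weeks.
With Z inserted, Finish now waits for max(Drywall, Insulate, Z).
New critical path: Foundation→Drywall→Finish = 8+5+7 = 20 ⇒ 20 weeks.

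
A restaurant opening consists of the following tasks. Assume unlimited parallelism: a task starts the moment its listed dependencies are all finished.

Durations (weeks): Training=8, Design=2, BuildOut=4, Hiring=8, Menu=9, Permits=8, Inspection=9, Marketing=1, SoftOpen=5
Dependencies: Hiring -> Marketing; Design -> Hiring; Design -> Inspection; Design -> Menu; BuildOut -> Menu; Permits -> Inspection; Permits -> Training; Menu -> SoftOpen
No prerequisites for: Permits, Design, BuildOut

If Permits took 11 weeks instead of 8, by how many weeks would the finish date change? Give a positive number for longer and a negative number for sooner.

Actual critical path: BuildOut→Menu→SoftOpen = 4+9+5 = 18 ⇒ 18 weeks.
Permits has 1 week of float (longest path through it is 17).
New critical path: Permits→Inspection = 11+9 = 20 ⇒ 20 weeks.
Change in finish: 20 − 18 = +2 weeks.

2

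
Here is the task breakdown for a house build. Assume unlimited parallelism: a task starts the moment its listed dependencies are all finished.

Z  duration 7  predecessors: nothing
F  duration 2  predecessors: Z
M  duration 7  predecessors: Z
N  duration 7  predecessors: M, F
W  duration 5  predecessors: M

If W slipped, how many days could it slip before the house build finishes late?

2

Z→M→N = 7+7+7 = 21 sets the makespan at 21 days.
W finishes as early as 19 and must finish by 21.
So W can slip 21 − 19 = 2 days.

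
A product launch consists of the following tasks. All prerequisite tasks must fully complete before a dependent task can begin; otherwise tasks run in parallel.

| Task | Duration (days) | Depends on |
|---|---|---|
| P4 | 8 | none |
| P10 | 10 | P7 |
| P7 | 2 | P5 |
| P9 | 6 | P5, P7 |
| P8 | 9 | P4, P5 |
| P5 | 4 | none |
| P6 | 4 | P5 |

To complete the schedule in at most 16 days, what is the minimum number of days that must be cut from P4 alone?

Current finish: 17 days; target: 16.
P4 is on every critical path, so each day cut from P4 cuts the finish by one (this holds down to a finish of 16).
Need 17 − 16 = 1 day off P4 → P4 becomes 7 days, finish becomes 16.

1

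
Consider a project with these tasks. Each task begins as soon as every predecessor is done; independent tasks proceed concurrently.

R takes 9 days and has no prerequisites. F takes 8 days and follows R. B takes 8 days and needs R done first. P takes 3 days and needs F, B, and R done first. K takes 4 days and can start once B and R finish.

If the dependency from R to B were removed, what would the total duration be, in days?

Before: longest chain R→B→K = 9+8+4 = 21, finish 21.
Without R→B, B's earliest start moves from 9 to 0.
After: R→F→P = 9+8+3 = 20 → 20 days.

20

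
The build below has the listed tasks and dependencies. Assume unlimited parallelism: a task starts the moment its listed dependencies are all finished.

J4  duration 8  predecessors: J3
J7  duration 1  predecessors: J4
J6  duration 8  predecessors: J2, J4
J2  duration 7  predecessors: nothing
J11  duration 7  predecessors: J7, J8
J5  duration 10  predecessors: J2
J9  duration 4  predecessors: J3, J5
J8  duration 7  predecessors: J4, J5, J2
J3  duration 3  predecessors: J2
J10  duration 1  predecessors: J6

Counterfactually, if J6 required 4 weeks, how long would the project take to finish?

32

Baseline: J2→J3→J4→J8→J11 = 7+3+8+7+7 = 32 → 32 weeks.
The longest path through J6 is only 27 weeks, so J6 has float 5.
The critical path is still J2→J3→J4→J8→J11; finish is now 32 weeks.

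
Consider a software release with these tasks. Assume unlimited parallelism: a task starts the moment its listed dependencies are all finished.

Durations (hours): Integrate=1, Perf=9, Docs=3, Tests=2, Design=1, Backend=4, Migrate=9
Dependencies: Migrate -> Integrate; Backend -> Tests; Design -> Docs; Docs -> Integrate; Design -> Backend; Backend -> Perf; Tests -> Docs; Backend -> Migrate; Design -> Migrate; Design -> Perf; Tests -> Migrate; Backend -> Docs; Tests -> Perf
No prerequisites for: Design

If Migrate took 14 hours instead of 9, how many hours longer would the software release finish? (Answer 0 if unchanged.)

5

Baseline: Design→Backend→Tests→Migrate→Integrate = 1+4+2+9+1 = 17 → 17 hours.
Since Migrate is critical, the +5 change carries straight to that chain (now 22 hours).
The critical path is still Design→Backend→Tests→Migrate→Integrate; finish is now 22 hours.
Change in finish: 22 − 17 = +5 hours.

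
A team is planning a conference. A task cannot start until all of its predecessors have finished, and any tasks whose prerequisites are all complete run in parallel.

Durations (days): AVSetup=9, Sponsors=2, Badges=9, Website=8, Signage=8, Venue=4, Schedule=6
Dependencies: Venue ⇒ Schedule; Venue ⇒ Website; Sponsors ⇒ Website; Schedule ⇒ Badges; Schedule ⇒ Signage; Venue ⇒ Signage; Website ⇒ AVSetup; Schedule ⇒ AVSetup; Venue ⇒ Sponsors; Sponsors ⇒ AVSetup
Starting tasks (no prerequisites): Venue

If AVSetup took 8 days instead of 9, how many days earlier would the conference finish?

The binding path is Venue→Sponsors→Website→AVSetup = 4+2+8+9 = 23; finish at 23 days.
AVSetup is on the critical path; changing it to 8 makes that path 22 days.
No other chain overtakes it, so the finish is 22 days.
Change in finish: 22 − 23 = -1 days.

1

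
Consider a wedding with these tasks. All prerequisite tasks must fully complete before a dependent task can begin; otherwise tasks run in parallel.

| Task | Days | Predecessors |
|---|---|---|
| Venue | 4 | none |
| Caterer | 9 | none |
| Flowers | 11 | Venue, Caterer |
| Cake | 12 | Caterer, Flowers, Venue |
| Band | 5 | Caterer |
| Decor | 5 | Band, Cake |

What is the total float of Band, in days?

18

The longest chain is Caterer→Flowers→Cake→Decor = 9+11+12+5 = 37; overall finish 37 days.
Longest path through Band: 19 days (earliest finish 14, latest finish 32).
Slack of Band = 27 − 9 = 18 days.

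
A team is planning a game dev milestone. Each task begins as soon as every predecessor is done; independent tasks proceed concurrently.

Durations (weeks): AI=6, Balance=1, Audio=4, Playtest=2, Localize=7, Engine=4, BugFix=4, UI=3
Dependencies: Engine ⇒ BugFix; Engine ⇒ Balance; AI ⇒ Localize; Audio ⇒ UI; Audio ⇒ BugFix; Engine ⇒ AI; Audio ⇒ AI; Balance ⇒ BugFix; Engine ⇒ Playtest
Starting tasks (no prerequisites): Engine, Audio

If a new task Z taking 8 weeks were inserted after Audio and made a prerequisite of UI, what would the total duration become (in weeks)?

Originally the schedule takes 17 weeks.
With Z inserted, UI now waits for max(Audio, Z).
New critical path: Engine→AI→Localize = 4+6+7 = 17 ⇒ 17 weeks.

17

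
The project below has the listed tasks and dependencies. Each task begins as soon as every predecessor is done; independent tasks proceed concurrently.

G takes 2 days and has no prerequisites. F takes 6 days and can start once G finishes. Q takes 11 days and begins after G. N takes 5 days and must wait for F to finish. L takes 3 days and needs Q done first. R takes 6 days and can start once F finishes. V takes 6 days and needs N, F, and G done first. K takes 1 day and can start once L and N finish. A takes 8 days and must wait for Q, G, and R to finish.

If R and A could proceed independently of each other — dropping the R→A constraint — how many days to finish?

21

With the dependency in place, G→F→R→A = 2+6+6+8 = 22 sets the finish at 22 days.
Without R→A, A's earliest start moves from 14 to 13.
After: G→Q→A = 2+11+8 = 21 → 21 days.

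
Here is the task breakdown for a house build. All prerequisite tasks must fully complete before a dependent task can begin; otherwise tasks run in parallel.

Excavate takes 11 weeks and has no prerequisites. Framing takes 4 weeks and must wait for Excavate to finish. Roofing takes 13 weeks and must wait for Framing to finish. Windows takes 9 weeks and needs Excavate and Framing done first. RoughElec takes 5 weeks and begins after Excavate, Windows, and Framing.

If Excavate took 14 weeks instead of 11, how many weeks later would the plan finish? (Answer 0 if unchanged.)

Actual critical path: Excavate→Framing→Windows→RoughElec = 11+4+9+5 = 29 ⇒ 29 weeks.
Excavate is on the critical path; changing it to 14 makes that path 32 weeks.
No other chain overtakes it, so the finish is 32 weeks.
Change in finish: 32 − 29 = +3 weeks.

3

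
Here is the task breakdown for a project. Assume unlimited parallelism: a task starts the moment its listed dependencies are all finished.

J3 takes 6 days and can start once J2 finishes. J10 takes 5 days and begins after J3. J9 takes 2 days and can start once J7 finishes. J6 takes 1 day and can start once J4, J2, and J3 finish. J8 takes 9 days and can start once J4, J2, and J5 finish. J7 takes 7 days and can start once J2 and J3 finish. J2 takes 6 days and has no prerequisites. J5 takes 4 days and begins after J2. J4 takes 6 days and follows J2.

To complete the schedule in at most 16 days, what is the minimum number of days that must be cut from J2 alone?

Current finish: 21 days; target: 16.
J2 is on every critical path, so each day cut from J2 cuts the finish by one (this holds down to a finish of 16).
Need 21 − 16 = 5 days off J2 → J2 becomes 1 day, finish becomes 16.

5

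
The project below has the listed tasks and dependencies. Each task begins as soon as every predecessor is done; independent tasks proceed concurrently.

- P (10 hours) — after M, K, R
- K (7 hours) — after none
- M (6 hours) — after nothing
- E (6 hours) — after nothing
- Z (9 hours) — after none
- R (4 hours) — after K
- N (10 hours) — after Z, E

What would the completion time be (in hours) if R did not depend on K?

With the dependency in place, K→R→P = 7+4+10 = 21 sets the finish at 21 hours.
Without K→R, R's earliest start moves from 7 to 0.
New critical path: Z→N = 9+10 = 19 ⇒ 19 hours.

19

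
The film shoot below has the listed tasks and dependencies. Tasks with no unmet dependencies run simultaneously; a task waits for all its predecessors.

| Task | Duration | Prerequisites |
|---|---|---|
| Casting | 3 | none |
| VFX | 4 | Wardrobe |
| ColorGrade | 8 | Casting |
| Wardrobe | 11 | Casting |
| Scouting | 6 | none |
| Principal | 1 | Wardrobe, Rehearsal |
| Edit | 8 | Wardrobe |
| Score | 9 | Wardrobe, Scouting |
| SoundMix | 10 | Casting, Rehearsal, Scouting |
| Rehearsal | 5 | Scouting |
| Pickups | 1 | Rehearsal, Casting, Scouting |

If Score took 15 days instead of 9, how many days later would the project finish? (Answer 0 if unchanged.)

6

Actual critical path: Casting→Wardrobe→Score = 3+11+9 = 23 ⇒ 23 days.
Score lies on that path, so at 15 days the path becomes 29 days.
That remains the longest chain; total 29 days.
Change in finish: 29 − 23 = +6 days.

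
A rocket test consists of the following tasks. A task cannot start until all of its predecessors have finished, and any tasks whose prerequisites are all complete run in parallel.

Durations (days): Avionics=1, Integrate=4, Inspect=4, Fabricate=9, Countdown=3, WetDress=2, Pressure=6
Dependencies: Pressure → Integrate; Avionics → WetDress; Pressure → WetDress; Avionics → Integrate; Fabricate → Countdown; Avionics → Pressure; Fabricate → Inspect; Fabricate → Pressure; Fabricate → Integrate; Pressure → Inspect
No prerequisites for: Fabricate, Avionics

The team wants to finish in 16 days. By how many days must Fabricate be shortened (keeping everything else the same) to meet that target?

Current finish: 19 days; target: 16.
Fabricate is on every critical path, so each day cut from Fabricate cuts the finish by one (this holds down to a finish of 11).
Need 19 − 16 = 3 days off Fabricate → Fabricate becomes 6 days, finish becomes 16.

3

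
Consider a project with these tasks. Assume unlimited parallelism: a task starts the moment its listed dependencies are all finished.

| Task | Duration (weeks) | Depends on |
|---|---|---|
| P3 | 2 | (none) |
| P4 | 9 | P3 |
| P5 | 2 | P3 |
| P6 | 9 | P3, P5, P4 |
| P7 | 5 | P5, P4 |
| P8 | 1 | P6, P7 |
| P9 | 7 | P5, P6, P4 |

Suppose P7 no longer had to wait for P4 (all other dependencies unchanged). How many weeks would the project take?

With the dependency in place, P3→P4→P6→P9 = 2+9+9+7 = 27 sets the finish at 27 weeks.
Without P4→P7, P7's earliest start moves from 11 to 4.
After: P3→P4→P6→P9 = 2+9+9+7 = 27 → 27 weeks.

27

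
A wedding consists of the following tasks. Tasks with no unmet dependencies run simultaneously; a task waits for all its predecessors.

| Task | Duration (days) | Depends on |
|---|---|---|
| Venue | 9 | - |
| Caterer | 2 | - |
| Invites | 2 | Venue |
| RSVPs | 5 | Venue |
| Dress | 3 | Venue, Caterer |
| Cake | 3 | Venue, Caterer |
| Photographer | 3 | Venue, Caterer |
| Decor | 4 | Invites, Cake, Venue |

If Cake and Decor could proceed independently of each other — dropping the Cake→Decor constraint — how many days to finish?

Before: longest chain Venue→Cake→Decor = 9+3+4 = 16, finish 16.
Without Cake→Decor, Decor's earliest start moves from 12 to 11.
The longest chain is now Venue→Invites→Decor = 9+2+4 = 15, so the schedule takes 15 days.

15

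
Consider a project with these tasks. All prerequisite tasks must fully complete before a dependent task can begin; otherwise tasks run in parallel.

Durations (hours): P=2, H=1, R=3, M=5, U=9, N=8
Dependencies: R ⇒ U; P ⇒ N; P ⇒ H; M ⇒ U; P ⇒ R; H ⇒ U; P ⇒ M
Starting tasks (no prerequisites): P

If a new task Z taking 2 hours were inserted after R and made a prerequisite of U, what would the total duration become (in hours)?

Originally the project takes 16 hours.
With Z inserted, U now waits for max(R, M, H, Z).
New critical path: P→R→Z→U = 2+3+2+9 = 16 ⇒ 16 hours.

16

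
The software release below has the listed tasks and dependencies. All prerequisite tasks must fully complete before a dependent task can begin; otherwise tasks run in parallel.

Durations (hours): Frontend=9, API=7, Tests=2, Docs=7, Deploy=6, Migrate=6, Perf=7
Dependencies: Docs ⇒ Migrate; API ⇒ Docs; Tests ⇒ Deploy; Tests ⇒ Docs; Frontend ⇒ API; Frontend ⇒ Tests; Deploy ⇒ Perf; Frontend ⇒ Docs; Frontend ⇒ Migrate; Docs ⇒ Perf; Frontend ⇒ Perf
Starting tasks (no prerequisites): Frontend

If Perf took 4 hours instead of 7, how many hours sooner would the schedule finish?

As given, the longest chain is Frontend→API→Docs→Perf = 9+7+7+7 = 30, so the finish is 30 hours.
Since Perf is critical, the -3 change carries straight to that chain (now 27 hours).
New critical path: Frontend→API→Docs→Migrate = 9+7+7+6 = 29 ⇒ 29 hours.
Change in finish: 29 − 30 = -1 hours.

1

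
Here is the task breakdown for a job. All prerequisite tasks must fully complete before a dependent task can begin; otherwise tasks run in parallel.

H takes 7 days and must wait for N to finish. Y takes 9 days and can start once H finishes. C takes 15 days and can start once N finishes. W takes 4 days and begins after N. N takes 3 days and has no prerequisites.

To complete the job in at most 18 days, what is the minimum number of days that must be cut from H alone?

1

Current finish: 19 days; target: 18.
H is on every critical path, so each day cut from H cuts the finish by one (this holds down to a finish of 18).
Need 19 − 18 = 1 day off H → H becomes 6 days, finish becomes 18.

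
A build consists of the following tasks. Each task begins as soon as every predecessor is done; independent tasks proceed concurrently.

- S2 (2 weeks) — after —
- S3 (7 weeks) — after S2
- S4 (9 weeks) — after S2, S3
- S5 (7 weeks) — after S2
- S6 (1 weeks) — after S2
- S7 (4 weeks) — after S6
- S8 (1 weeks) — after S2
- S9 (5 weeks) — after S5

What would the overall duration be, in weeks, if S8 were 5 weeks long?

Critical path before the change: S2→S3→S4 = 2+7+9 = 18 giving 18 weeks.
S8 is off the critical path — its longest chain is 3 weeks, giving 15 of slack.
That remains the longest chain; total 18 weeks.

18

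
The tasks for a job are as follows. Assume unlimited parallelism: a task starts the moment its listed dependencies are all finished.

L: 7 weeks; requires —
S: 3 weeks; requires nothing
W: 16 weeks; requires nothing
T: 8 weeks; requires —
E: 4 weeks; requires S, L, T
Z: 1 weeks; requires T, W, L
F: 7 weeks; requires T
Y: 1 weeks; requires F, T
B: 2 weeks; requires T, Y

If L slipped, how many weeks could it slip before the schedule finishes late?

7

Critical path: T→F→Y→B = 8+7+1+2 = 18, so the finish is 18 weeks.
L finishes as early as 7 and must finish by 14.
Float = 18 − 11 = 7.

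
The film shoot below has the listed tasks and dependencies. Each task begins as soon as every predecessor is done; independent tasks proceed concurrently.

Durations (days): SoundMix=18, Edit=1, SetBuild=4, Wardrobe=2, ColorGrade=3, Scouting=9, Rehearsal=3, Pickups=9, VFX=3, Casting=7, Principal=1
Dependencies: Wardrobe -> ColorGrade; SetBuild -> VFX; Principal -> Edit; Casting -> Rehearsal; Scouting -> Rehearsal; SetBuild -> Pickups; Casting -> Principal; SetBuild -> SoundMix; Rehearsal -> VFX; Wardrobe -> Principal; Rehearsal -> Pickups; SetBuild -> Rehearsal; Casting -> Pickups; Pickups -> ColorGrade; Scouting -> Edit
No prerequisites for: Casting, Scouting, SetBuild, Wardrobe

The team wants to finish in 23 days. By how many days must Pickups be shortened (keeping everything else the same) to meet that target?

1

Current finish: 24 days; target: 23.
Pickups is on every critical path, so each day cut from Pickups cuts the finish by one (this holds down to a finish of 22).
Need 24 − 23 = 1 day off Pickups → Pickups becomes 8 days, finish becomes 23.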